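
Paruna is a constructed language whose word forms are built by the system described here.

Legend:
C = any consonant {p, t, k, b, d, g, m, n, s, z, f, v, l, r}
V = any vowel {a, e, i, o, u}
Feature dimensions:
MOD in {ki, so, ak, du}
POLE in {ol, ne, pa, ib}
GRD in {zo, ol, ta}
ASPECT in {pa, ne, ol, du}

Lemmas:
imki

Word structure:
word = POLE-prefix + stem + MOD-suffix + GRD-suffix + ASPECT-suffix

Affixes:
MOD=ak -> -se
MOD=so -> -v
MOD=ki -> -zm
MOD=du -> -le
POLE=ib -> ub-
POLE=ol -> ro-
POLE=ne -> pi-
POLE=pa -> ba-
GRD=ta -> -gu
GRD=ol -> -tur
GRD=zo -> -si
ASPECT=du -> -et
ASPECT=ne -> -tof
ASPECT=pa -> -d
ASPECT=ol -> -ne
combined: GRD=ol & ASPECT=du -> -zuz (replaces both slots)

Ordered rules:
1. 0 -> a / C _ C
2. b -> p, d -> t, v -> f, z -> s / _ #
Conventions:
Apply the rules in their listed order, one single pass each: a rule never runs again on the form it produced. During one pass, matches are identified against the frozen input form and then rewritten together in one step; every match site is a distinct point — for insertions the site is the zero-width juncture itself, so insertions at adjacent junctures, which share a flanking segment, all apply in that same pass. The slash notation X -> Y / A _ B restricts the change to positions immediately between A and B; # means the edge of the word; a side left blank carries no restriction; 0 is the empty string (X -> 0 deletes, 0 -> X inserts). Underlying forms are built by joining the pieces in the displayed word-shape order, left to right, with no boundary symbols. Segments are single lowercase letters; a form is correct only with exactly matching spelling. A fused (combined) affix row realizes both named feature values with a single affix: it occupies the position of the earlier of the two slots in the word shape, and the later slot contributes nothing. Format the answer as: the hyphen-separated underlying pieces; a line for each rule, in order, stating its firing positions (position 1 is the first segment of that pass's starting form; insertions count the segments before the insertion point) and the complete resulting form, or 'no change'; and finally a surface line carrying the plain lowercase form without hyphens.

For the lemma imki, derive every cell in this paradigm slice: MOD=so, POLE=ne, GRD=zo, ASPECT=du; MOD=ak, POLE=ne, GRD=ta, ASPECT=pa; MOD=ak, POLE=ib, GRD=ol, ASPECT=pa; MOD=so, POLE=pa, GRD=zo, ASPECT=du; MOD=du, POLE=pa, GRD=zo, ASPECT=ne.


cell MOD=so, POLE=ne, GRD=zo, ASPECT=du:
underlying: pi-imki-v-si-et
1. 0 -> a / C _ C: inserts after position(s) 4, 7: piimakivasiet
2. b -> p, d -> t, v -> f, z -> s / _ #: no change
surface: piimakivasiet

cell MOD=ak, POLE=ne, GRD=ta, ASPECT=pa:
underlying: pi-imki-se-gu-d
1. 0 -> a / C _ C: inserts after position(s) 4: piimakisegud
2. b -> p, d -> t, v -> f, z -> s / _ #: fires at position(s) 12: piimakisegut
surface: piimakisegut

cell MOD=ak, POLE=ib, GRD=ol, ASPECT=pa:
underlying: ub-imki-se-tur-d
1. 0 -> a / C _ C: inserts after position(s) 4, 11: ubimakiseturad
2. b -> p, d -> t, v -> f, z -> s / _ #: fires at position(s) 14: ubimakiseturat
surface: ubimakiseturat

cell MOD=so, POLE=pa, GRD=zo, ASPECT=du:
underlying: ba-imki-v-si-et
1. 0 -> a / C _ C: inserts after position(s) 4, 7: baimakivasiet
2. b -> p, d -> t, v -> f, z -> s / _ #: no change
surface: baimakivasiet

cell MOD=du, POLE=pa, GRD=zo, ASPECT=ne:
underlying: ba-imki-le-si-tof
1. 0 -> a / C _ C: inserts after position(s) 4: baimakilesitof
2. b -> p, d -> t, v -> f, z -> s / _ #: no change
surface: baimakilesitof


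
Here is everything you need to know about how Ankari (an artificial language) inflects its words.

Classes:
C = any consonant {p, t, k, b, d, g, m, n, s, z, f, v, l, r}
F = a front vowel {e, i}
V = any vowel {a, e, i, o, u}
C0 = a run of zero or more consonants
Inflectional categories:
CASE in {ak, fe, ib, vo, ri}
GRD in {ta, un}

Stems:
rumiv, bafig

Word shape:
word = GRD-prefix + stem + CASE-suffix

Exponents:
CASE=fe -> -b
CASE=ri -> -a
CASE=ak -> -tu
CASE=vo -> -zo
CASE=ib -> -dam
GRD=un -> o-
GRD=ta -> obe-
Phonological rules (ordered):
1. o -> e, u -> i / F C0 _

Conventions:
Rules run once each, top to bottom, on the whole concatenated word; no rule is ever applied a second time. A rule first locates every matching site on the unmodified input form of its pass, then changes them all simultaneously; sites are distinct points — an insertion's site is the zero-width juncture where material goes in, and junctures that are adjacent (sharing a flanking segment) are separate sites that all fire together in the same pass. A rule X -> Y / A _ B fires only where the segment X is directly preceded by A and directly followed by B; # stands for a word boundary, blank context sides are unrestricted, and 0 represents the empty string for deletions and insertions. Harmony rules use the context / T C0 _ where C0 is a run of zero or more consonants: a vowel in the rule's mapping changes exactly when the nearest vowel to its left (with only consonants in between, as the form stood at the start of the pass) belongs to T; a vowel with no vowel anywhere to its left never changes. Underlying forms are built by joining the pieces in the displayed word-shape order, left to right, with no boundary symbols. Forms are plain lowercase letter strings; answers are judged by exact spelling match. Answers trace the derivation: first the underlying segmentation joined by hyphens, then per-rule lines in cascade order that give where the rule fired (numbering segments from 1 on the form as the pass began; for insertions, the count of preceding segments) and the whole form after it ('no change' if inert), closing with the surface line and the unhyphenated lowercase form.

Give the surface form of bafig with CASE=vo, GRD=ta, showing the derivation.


underlying: obe-bafig-zo
1. o -> e, u -> i / F C0 _: fires at position(s) 10: obebafigze
surface: obebafigze


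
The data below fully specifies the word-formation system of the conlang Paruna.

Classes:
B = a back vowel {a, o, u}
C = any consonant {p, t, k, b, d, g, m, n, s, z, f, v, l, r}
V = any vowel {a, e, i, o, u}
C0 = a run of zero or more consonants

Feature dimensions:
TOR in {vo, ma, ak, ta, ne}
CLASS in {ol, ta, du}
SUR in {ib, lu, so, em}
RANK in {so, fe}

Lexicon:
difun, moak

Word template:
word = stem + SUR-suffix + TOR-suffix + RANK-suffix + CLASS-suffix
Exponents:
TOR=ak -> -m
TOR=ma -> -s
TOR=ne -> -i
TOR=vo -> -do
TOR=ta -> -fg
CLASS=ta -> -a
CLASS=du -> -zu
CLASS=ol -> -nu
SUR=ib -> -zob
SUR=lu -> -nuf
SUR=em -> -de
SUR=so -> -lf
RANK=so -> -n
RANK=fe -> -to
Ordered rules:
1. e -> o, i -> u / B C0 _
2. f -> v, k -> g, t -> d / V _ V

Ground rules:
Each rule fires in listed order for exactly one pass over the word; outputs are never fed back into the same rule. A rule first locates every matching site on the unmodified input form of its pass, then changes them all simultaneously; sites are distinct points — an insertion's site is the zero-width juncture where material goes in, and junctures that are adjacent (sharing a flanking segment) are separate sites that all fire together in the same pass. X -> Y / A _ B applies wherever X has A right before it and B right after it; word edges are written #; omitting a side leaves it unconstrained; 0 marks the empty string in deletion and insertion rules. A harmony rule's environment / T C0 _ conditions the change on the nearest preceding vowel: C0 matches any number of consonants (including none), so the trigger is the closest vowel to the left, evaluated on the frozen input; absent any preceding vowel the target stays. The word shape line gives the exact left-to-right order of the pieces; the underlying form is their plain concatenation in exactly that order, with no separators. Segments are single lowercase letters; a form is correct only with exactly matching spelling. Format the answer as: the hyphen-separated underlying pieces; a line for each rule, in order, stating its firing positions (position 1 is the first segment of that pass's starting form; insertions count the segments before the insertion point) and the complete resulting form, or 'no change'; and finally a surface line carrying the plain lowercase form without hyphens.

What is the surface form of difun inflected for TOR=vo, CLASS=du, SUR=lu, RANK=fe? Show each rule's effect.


underlying: difun-nuf-do-to-zu
1. e -> o, i -> u / B C0 _: no change
2. f -> v, k -> g, t -> d / V _ V: fires at position(s) 3, 11: divunnufdodozu
surface: divunnufdodozu


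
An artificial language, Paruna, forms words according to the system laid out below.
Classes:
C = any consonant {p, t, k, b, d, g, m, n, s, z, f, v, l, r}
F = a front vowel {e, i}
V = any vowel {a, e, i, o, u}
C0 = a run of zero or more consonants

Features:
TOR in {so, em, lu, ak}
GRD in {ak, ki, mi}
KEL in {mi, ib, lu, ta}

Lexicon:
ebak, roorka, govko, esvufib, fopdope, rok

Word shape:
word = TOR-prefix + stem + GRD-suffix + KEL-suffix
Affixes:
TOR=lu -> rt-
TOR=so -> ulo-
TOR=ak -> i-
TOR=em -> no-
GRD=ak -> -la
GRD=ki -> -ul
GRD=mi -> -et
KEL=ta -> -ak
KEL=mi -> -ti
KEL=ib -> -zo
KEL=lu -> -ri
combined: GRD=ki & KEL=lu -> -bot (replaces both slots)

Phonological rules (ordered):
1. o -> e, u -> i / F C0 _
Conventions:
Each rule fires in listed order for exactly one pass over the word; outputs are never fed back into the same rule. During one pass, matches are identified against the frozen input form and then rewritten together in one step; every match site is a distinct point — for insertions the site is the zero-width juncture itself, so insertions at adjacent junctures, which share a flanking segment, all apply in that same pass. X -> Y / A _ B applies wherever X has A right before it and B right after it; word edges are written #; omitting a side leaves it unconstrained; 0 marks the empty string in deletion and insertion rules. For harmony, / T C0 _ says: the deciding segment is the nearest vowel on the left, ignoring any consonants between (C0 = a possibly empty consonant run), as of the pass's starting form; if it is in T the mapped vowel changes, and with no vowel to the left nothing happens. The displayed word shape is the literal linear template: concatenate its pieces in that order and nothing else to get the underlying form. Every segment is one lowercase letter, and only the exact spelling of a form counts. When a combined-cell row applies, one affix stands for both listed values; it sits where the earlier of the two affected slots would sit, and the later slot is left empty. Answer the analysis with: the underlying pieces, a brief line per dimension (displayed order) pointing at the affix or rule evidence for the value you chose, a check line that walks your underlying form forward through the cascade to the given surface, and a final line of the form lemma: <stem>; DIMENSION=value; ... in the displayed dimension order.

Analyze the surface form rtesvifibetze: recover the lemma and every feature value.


underlying: rt-esvufib-et-zo
TOR=lu - signalled by the affix rt-
GRD=mi - signalled by the affix -et
KEL=ib - signalled by the affix -zo
check: rtesvufibetzo -> rtesvifibetze
lemma: esvufib; TOR=lu; GRD=mi; KEL=ib


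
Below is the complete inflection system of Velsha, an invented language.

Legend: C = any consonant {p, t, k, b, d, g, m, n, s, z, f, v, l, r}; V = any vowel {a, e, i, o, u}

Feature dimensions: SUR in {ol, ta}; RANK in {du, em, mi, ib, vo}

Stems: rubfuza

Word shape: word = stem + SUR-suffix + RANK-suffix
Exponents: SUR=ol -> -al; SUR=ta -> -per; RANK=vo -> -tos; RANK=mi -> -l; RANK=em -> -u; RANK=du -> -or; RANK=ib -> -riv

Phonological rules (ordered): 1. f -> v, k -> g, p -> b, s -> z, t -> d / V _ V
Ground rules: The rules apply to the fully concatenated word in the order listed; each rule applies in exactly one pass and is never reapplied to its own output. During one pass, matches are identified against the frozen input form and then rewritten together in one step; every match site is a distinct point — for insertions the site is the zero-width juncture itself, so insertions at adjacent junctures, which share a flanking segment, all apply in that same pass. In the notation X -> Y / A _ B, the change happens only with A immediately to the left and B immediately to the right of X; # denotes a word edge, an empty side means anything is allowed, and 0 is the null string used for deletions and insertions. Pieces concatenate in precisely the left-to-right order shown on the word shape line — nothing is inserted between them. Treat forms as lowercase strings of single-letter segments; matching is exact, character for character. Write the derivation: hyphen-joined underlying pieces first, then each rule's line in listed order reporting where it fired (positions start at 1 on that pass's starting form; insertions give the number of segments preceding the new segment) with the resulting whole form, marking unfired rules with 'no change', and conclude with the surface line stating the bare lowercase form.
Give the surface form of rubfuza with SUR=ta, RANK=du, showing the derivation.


underlying: rubfuza-per-or
1. f -> v, k -> g, p -> b, s -> z, t -> d / V _ V: fires at position(s) 8: rubfuzaberor
surface: rubfuzaberor


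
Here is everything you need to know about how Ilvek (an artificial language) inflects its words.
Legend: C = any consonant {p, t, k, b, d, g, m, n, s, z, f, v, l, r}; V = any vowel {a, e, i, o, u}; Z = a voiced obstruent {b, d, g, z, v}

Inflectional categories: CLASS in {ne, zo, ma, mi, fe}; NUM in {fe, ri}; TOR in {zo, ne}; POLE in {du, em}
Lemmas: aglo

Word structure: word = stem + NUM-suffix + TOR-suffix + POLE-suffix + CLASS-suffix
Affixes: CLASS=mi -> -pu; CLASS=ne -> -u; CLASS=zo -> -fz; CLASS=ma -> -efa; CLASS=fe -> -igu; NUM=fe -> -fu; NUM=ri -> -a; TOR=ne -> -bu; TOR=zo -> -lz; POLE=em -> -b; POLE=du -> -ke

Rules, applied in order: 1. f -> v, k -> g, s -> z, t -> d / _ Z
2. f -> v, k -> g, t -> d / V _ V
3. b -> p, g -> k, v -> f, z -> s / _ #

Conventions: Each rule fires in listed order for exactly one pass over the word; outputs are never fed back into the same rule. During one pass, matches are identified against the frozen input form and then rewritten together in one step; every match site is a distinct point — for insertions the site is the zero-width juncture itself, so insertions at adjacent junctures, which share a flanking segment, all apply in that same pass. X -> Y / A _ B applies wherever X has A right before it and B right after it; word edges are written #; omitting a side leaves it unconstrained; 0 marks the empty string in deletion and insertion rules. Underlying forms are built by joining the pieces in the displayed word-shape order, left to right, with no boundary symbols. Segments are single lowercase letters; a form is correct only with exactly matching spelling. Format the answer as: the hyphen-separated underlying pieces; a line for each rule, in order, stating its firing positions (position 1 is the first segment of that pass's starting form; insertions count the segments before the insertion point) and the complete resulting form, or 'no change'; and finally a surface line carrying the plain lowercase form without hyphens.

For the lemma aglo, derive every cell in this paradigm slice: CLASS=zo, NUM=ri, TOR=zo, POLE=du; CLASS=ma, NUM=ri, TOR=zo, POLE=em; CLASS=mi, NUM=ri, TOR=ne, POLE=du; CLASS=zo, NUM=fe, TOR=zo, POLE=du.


cell CLASS=zo, NUM=ri, TOR=zo, POLE=du:
underlying: aglo-a-lz-ke-fz
1. f -> v, k -> g, s -> z, t -> d / _ Z: fires at position(s) 10: agloalzkevz
2. f -> v, k -> g, t -> d / V _ V: no change
3. b -> p, g -> k, v -> f, z -> s / _ #: fires at position(s) 11: agloalzkevs
surface: agloalzkevs

cell CLASS=ma, NUM=ri, TOR=zo, POLE=em:
underlying: aglo-a-lz-b-efa
1. f -> v, k -> g, s -> z, t -> d / _ Z: no change
2. f -> v, k -> g, t -> d / V _ V: fires at position(s) 10: agloalzbeva
3. b -> p, g -> k, v -> f, z -> s / _ #: no change
surface: agloalzbeva

cell CLASS=mi, NUM=ri, TOR=ne, POLE=du:
underlying: aglo-a-bu-ke-pu
1. f -> v, k -> g, s -> z, t -> d / _ Z: no change
2. f -> v, k -> g, t -> d / V _ V: fires at position(s) 8: agloabugepu
3. b -> p, g -> k, v -> f, z -> s / _ #: no change
surface: agloabugepu

cell CLASS=zo, NUM=fe, TOR=zo, POLE=du:
underlying: aglo-fu-lz-ke-fz
1. f -> v, k -> g, s -> z, t -> d / _ Z: fires at position(s) 11: aglofulzkevz
2. f -> v, k -> g, t -> d / V _ V: fires at position(s) 5: aglovulzkevz
3. b -> p, g -> k, v -> f, z -> s / _ #: fires at position(s) 12: aglovulzkevs
surface: aglovulzkevs


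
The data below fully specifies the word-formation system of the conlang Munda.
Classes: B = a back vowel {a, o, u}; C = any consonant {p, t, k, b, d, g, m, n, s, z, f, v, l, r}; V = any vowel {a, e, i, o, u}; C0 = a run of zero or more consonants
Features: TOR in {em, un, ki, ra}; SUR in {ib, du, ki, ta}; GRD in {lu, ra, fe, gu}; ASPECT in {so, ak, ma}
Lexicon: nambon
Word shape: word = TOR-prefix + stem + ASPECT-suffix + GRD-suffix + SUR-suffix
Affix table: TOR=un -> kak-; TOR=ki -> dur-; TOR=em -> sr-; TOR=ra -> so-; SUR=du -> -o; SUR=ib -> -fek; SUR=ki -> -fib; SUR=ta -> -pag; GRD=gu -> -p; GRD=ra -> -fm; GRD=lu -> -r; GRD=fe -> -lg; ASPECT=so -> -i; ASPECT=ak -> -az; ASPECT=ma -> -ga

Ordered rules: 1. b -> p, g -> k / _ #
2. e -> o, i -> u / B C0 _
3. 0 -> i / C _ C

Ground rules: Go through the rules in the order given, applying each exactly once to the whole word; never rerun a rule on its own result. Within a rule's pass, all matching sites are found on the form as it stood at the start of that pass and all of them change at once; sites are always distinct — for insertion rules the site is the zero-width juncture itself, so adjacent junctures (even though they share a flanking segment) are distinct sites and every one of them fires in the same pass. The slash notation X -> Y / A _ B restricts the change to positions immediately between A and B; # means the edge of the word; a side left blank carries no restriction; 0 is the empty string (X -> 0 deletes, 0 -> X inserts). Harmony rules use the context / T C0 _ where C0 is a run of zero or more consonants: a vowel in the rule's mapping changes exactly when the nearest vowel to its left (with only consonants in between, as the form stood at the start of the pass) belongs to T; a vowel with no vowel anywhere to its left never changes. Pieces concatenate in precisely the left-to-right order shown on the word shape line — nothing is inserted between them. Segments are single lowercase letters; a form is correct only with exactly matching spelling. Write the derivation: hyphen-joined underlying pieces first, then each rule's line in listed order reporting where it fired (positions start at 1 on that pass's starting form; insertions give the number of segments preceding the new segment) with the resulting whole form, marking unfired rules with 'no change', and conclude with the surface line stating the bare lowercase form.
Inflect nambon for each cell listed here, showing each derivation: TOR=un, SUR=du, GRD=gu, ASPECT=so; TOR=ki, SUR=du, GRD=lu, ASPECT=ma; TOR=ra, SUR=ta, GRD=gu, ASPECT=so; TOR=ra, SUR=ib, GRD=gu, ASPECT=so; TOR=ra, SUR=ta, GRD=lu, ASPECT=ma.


cell TOR=un, SUR=du, GRD=gu, ASPECT=so:
underlying: kak-nambon-i-p-o
1. b -> p, g -> k / _ #: no change
2. e -> o, i -> u / B C0 _: fires at position(s) 10: kaknambonupo
3. 0 -> i / C _ C: inserts after position(s) 3, 6: kakinamibonupo
surface: kakinamibonupo

cell TOR=ki, SUR=du, GRD=lu, ASPECT=ma:
underlying: dur-nambon-ga-r-o
1. b -> p, g -> k / _ #: no change
2. e -> o, i -> u / B C0 _: no change
3. 0 -> i / C _ C: inserts after position(s) 3, 6, 9: durinamibonigaro
surface: durinamibonigaro

cell TOR=ra, SUR=ta, GRD=gu, ASPECT=so:
underlying: so-nambon-i-p-pag
1. b -> p, g -> k / _ #: fires at position(s) 13: sonambonippak
2. e -> o, i -> u / B C0 _: fires at position(s) 9: sonambonuppak
3. 0 -> i / C _ C: inserts after position(s) 5, 10: sonamibonupipak
surface: sonamibonupipak

cell TOR=ra, SUR=ib, GRD=gu, ASPECT=so:
underlying: so-nambon-i-p-fek
1. b -> p, g -> k / _ #: no change
2. e -> o, i -> u / B C0 _: fires at position(s) 9: sonambonupfek
3. 0 -> i / C _ C: inserts after position(s) 5, 10: sonamibonupifek
surface: sonamibonupifek

cell TOR=ra, SUR=ta, GRD=lu, ASPECT=ma:
underlying: so-nambon-ga-r-pag
1. b -> p, g -> k / _ #: fires at position(s) 14: sonambongarpak
2. e -> o, i -> u / B C0 _: no change
3. 0 -> i / C _ C: inserts after position(s) 5, 8, 11: sonamibonigaripak
surface: sonamibonigaripak


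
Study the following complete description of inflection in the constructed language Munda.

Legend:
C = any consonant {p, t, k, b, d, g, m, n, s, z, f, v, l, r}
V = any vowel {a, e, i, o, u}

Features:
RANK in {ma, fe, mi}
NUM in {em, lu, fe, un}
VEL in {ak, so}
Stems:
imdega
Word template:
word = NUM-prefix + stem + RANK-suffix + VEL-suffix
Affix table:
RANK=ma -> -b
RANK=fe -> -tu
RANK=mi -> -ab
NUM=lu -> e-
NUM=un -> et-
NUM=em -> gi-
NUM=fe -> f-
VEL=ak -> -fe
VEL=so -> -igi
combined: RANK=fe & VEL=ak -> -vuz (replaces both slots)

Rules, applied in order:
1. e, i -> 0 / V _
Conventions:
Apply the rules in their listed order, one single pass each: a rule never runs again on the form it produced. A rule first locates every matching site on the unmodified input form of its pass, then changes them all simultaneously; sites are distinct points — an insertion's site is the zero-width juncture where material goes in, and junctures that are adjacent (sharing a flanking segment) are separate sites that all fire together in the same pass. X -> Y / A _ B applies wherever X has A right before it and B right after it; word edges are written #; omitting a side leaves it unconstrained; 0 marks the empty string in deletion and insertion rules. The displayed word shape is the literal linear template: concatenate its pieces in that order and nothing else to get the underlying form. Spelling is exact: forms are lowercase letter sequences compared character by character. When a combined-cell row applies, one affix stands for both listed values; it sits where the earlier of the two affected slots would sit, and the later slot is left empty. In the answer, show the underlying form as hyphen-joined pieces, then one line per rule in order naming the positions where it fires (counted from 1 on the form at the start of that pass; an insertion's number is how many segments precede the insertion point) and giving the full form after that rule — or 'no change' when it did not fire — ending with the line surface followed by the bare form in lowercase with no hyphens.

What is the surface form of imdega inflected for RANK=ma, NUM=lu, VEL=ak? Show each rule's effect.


underlying: e-imdega-b-fe
1. e, i -> 0 / V _: fires at position(s) 2: emdegabfe
surface: emdegabfe


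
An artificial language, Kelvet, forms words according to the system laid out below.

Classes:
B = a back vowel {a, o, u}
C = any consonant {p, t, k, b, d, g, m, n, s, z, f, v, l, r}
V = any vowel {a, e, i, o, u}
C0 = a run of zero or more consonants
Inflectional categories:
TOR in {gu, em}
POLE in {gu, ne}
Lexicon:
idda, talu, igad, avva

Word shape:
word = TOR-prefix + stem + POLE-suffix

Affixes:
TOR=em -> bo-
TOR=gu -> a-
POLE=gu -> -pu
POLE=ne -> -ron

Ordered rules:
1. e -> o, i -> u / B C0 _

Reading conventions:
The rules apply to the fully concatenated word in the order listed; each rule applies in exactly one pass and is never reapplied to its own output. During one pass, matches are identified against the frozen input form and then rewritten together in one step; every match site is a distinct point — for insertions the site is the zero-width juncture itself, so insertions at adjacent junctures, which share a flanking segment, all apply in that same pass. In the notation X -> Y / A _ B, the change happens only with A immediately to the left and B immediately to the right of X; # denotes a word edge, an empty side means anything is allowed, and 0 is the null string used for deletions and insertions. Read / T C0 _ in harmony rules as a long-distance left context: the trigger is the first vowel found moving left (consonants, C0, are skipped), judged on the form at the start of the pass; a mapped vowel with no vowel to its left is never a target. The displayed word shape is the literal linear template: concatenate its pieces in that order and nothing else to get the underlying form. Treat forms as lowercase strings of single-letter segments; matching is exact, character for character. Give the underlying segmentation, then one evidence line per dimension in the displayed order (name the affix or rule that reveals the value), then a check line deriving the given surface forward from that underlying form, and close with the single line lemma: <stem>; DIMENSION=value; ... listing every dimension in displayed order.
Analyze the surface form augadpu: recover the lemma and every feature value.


underlying: a-igad-pu
TOR=gu - signalled by the affix a-
POLE=gu - signalled by the affix -pu
check: aigadpu -> augadpu
lemma: igad; TOR=gu; POLE=gu


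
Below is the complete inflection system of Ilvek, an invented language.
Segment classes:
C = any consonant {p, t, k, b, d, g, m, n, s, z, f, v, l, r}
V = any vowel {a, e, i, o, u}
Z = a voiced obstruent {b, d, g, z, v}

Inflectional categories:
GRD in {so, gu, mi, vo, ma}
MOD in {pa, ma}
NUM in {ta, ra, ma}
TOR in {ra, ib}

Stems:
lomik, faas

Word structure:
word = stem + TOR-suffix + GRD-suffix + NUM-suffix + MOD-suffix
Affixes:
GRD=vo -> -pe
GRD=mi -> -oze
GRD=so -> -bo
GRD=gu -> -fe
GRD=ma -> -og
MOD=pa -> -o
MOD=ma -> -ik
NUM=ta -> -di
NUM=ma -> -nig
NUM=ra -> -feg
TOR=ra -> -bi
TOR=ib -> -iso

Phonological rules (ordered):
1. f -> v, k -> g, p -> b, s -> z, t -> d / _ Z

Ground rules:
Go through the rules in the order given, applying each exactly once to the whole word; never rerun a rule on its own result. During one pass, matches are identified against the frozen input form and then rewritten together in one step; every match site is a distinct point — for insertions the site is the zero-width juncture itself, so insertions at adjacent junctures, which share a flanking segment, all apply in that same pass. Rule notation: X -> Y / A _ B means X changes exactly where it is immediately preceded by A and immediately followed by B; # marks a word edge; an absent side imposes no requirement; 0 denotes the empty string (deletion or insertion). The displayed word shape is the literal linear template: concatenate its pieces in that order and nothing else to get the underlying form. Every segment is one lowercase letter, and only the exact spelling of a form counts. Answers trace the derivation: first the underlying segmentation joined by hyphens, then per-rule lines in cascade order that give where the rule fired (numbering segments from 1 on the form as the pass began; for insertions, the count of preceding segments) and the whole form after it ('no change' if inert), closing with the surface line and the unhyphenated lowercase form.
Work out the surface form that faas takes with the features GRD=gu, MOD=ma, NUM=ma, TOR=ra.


underlying: faas-bi-fe-nig-ik
1. f -> v, k -> g, p -> b, s -> z, t -> d / _ Z: fires at position(s) 4: faazbifenigik
surface: faazbifenigik


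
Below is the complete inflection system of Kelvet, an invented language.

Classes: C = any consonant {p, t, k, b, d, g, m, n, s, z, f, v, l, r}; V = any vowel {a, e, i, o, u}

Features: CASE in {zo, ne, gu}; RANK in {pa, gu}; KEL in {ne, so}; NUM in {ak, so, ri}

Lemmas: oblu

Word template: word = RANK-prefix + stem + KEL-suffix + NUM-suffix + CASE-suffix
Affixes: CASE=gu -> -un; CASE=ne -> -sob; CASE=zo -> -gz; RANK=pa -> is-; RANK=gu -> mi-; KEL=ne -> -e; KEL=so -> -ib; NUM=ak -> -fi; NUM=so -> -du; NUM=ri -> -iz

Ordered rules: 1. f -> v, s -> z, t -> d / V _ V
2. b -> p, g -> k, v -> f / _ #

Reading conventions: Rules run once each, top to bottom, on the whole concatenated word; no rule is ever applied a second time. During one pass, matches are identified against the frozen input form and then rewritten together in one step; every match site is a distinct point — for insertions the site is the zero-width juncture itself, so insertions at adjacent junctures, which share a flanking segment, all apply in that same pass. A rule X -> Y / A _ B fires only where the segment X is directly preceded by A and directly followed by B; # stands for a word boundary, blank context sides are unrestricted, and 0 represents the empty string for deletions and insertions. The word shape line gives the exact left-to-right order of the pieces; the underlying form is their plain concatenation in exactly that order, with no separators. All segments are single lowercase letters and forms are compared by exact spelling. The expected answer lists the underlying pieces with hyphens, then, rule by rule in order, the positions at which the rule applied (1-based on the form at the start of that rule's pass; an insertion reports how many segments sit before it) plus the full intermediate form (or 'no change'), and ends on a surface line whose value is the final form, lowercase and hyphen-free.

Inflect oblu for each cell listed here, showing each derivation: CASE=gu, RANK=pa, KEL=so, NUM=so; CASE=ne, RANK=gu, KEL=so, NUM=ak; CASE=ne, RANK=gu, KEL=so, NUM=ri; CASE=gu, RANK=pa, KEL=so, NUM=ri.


cell CASE=gu, RANK=pa, KEL=so, NUM=so:
underlying: is-oblu-ib-du-un
1. f -> v, s -> z, t -> d / V _ V: fires at position(s) 2: izobluibduun
2. b -> p, g -> k, v -> f / _ #: no change
surface: izobluibduun

cell CASE=ne, RANK=gu, KEL=so, NUM=ak:
underlying: mi-oblu-ib-fi-sob
1. f -> v, s -> z, t -> d / V _ V: fires at position(s) 11: miobluibfizob
2. b -> p, g -> k, v -> f / _ #: fires at position(s) 13: miobluibfizop
surface: miobluibfizop

cell CASE=ne, RANK=gu, KEL=so, NUM=ri:
underlying: mi-oblu-ib-iz-sob
1. f -> v, s -> z, t -> d / V _ V: no change
2. b -> p, g -> k, v -> f / _ #: fires at position(s) 13: miobluibizsop
surface: miobluibizsop

cell CASE=gu, RANK=pa, KEL=so, NUM=ri:
underlying: is-oblu-ib-iz-un
1. f -> v, s -> z, t -> d / V _ V: fires at position(s) 2: izobluibizun
2. b -> p, g -> k, v -> f / _ #: no change
surface: izobluibizun


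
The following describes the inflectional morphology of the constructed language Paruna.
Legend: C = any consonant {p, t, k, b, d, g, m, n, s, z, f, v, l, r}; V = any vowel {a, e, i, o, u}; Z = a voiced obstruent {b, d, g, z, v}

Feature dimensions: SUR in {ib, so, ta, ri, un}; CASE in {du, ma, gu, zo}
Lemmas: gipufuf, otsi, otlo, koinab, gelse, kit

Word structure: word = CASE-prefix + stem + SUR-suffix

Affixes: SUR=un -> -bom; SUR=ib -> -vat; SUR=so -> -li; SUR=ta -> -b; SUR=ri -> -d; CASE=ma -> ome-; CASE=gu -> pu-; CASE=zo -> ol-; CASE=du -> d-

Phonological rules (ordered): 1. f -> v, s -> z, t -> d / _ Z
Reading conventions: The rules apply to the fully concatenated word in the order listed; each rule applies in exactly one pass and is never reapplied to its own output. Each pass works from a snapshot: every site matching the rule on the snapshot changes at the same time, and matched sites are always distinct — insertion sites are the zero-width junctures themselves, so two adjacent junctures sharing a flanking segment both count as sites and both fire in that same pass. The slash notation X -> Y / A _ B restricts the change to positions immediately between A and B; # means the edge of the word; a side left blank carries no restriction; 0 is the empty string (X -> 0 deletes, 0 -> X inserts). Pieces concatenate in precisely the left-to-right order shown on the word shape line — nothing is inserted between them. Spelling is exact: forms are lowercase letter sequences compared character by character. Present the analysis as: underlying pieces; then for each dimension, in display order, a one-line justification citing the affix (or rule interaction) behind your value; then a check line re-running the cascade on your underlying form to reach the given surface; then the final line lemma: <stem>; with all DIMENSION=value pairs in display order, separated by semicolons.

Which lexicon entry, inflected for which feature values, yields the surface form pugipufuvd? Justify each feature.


underlying: pu-gipufuf-d
SUR=ri - signalled by the affix -d
CASE=gu - signalled by the affix pu-
check: pugipufufd -> pugipufuvd
lemma: gipufuf; SUR=ri; CASE=gu


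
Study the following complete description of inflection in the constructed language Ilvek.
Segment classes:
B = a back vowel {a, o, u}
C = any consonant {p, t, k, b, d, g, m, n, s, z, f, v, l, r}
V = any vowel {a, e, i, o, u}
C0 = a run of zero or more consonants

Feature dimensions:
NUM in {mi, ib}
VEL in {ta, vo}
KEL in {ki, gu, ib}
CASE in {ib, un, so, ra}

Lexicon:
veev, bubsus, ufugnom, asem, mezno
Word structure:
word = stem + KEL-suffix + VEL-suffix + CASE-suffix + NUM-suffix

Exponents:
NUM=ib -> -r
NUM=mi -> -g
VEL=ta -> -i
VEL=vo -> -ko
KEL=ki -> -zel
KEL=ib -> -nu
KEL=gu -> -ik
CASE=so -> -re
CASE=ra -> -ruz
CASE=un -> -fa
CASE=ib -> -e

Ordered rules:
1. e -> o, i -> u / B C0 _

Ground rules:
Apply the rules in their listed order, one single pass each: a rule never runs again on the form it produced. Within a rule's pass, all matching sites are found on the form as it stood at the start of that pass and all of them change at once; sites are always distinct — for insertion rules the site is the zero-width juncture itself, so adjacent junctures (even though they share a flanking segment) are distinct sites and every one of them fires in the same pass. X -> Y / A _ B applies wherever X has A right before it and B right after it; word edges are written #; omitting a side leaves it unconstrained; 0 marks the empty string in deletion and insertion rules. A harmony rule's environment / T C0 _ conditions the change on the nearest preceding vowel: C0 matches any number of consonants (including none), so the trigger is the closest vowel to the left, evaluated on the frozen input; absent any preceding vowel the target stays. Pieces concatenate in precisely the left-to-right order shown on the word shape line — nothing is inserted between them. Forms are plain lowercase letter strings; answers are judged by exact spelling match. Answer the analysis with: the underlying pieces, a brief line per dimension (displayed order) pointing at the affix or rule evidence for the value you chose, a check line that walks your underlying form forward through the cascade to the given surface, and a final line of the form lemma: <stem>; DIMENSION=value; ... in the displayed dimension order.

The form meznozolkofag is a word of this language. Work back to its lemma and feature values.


underlying: mezno-zel-ko-fa-g
NUM=mi - signalled by the affix -g
VEL=vo - signalled by the affix -ko
KEL=ki - signalled by the affix -zel
CASE=un - signalled by the affix -fa
check: meznozelkofag -> meznozolkofag
lemma: mezno; NUM=mi; VEL=vo; KEL=ki; CASE=un


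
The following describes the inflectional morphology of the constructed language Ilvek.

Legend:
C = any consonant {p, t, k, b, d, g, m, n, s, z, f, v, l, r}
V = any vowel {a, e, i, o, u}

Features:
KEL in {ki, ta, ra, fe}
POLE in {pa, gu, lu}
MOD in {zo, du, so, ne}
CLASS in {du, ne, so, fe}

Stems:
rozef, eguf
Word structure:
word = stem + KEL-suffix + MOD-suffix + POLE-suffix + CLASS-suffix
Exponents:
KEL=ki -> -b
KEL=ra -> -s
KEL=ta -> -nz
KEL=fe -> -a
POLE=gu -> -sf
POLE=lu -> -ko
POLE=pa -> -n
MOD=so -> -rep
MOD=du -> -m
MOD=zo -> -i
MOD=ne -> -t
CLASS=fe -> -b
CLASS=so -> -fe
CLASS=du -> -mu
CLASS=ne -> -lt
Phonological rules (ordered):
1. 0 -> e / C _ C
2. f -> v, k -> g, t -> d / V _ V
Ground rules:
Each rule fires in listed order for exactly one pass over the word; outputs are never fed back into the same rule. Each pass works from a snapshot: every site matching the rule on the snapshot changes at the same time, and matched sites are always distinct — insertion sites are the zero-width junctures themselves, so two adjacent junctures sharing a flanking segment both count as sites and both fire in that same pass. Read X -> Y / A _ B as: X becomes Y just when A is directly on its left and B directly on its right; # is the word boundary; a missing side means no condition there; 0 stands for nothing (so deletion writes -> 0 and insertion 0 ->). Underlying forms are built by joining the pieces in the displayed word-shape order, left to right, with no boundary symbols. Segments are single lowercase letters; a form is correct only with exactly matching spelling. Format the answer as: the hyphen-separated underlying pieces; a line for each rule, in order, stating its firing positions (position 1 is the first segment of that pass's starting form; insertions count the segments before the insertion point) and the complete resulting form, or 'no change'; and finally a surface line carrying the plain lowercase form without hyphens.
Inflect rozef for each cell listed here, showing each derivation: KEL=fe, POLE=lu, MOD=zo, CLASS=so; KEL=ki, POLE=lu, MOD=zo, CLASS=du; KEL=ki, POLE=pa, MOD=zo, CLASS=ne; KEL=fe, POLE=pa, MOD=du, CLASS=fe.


cell KEL=fe, POLE=lu, MOD=zo, CLASS=so:
underlying: rozef-a-i-ko-fe
1. 0 -> e / C _ C: no change
2. f -> v, k -> g, t -> d / V _ V: fires at position(s) 5, 8, 10: rozevaigove
surface: rozevaigove

cell KEL=ki, POLE=lu, MOD=zo, CLASS=du:
underlying: rozef-b-i-ko-mu
1. 0 -> e / C _ C: inserts after position(s) 5: rozefebikomu
2. f -> v, k -> g, t -> d / V _ V: fires at position(s) 5, 9: rozevebigomu
surface: rozevebigomu

cell KEL=ki, POLE=pa, MOD=zo, CLASS=ne:
underlying: rozef-b-i-n-lt
1. 0 -> e / C _ C: inserts after position(s) 5, 8, 9: rozefebinelet
2. f -> v, k -> g, t -> d / V _ V: fires at position(s) 5: rozevebinelet
surface: rozevebinelet

cell KEL=fe, POLE=pa, MOD=du, CLASS=fe:
underlying: rozef-a-m-n-b
1. 0 -> e / C _ C: inserts after position(s) 7, 8: rozefameneb
2. f -> v, k -> g, t -> d / V _ V: fires at position(s) 5: rozevameneb
surface: rozevameneb


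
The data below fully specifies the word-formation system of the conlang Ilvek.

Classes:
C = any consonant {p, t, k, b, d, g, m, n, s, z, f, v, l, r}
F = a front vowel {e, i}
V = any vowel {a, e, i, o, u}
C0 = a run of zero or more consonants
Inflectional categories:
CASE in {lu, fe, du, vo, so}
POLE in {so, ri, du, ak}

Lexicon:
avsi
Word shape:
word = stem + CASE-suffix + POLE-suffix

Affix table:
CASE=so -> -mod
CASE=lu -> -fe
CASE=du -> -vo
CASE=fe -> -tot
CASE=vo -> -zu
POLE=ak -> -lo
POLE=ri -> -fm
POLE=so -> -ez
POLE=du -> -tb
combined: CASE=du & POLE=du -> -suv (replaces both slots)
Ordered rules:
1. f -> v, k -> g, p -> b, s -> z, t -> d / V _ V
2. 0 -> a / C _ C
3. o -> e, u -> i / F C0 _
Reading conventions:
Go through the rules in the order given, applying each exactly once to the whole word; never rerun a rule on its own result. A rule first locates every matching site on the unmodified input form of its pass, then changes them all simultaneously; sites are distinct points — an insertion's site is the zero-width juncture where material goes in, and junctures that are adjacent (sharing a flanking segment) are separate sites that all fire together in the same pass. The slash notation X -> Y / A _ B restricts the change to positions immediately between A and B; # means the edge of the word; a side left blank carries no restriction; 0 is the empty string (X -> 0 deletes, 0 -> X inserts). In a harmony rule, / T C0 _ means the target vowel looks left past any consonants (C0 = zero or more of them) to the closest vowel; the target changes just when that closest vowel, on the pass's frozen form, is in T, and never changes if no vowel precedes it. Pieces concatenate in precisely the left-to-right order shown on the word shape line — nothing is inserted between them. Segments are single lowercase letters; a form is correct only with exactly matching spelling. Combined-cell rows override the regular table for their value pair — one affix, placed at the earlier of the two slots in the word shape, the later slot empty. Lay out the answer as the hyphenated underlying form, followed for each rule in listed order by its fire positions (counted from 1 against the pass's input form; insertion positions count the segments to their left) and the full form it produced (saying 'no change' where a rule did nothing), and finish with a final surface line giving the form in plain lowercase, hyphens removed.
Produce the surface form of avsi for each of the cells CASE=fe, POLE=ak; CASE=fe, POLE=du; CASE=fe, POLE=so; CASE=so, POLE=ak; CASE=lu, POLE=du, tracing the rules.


cell CASE=fe, POLE=ak:
underlying: avsi-tot-lo
1. f -> v, k -> g, p -> b, s -> z, t -> d / V _ V: fires at position(s) 5: avsidotlo
2. 0 -> a / C _ C: inserts after position(s) 2, 7: avasidotalo
3. o -> e, u -> i / F C0 _: fires at position(s) 7: avasidetalo
surface: avasidetalo

cell CASE=fe, POLE=du:
underlying: avsi-tot-tb
1. f -> v, k -> g, p -> b, s -> z, t -> d / V _ V: fires at position(s) 5: avsidottb
2. 0 -> a / C _ C: inserts after position(s) 2, 7, 8: avasidotatab
3. o -> e, u -> i / F C0 _: fires at position(s) 7: avasidetatab
surface: avasidetatab

cell CASE=fe, POLE=so:
underlying: avsi-tot-ez
1. f -> v, k -> g, p -> b, s -> z, t -> d / V _ V: fires at position(s) 5, 7: avsidodez
2. 0 -> a / C _ C: inserts after position(s) 2: avasidodez
3. o -> e, u -> i / F C0 _: fires at position(s) 7: avasidedez
surface: avasidedez

cell CASE=so, POLE=ak:
underlying: avsi-mod-lo
1. f -> v, k -> g, p -> b, s -> z, t -> d / V _ V: no change
2. 0 -> a / C _ C: inserts after position(s) 2, 7: avasimodalo
3. o -> e, u -> i / F C0 _: fires at position(s) 7: avasimedalo
surface: avasimedalo

cell CASE=lu, POLE=du:
underlying: avsi-fe-tb
1. f -> v, k -> g, p -> b, s -> z, t -> d / V _ V: fires at position(s) 5: avsivetb
2. 0 -> a / C _ C: inserts after position(s) 2, 7: avasivetab
3. o -> e, u -> i / F C0 _: no change
surface: avasivetab
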